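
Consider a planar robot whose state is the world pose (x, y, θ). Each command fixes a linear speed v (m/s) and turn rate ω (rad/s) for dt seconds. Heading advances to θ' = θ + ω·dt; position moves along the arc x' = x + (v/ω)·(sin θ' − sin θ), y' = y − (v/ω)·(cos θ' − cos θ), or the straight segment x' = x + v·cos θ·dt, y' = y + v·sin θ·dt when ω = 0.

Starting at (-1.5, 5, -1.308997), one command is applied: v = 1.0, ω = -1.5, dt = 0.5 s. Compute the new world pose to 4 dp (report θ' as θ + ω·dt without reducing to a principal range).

θ' = -1.3090 + -1.5·0.5 = -2.0590
R = v/ω = 1.0/-1.5 = -0.6667
x' = -1.5 + -0.6667·(sin -2.0590 − sin -1.3090) = -1.5552
y' = 5 − -0.6667·(cos -2.0590 − cos -1.3090) = 4.5148

(-1.5552, 4.5148, -2.0590)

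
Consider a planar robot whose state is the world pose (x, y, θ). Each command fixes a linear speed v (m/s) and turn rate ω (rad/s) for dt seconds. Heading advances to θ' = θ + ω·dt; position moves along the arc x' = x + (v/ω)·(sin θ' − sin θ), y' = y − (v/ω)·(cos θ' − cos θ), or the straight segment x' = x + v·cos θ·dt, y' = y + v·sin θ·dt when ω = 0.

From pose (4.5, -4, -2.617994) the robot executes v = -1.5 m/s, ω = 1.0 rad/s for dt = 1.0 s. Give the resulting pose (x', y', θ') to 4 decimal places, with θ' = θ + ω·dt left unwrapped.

θ' = -2.6180 + 1.0·1.0 = -1.6180
R = v/ω = -1.5/1.0 = -1.5000
x' = 4.5 + -1.5000·(sin -1.6180 − sin -2.6180) = 5.2483
y' = -4 − -1.5000·(cos -1.6180 − cos -2.6180) = -2.7717

(5.2483, -2.7717, -1.6180)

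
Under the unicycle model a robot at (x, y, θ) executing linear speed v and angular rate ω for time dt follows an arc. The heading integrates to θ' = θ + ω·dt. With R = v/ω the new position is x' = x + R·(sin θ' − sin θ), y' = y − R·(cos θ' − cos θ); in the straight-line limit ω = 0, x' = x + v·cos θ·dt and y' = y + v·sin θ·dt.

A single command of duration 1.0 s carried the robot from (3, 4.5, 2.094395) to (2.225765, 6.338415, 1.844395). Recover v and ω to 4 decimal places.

v = 2.0000, ω = -0.2500

Δθ = 1.844395 − 2.094395 = -0.250000
ω = Δθ/dt = -0.250000/1.0 = -0.2500
R = −Δy/(cos θ' − cos θ) = -8.0000
v = R·ω = -8.0000·-0.2500 = 2.0000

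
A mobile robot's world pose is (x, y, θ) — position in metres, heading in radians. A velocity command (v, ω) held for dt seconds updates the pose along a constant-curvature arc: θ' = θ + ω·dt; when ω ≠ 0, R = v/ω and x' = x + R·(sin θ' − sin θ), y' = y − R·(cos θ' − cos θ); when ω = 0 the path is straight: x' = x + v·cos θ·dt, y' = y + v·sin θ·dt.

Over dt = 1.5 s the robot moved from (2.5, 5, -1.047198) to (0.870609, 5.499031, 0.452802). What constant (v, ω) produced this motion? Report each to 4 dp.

Δθ = 0.452802 − -1.047198 = 1.500000
ω = Δθ/dt = 1.500000/1.5 = 1.0000
R = Δx/(sin θ' − sin θ) = -1.2500
v = R·ω = -1.2500·1.0000 = -1.2500

v = -1.2500, ω = 1.0000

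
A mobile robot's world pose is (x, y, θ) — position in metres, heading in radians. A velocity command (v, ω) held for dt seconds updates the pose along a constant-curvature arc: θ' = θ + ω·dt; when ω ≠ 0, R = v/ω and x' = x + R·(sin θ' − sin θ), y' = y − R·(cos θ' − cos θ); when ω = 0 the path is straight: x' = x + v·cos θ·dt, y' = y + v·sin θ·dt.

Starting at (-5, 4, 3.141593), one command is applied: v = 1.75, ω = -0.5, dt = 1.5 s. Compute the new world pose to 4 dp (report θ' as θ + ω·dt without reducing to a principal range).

(-7.3857, 4.9391, 2.3916)

θ' = 3.1416 + -0.5·1.5 = 2.3916
R = v/ω = 1.75/-0.5 = -3.5000
x' = -5 + -3.5000·(sin 2.3916 − sin 3.1416) = -7.3857
y' = 4 − -3.5000·(cos 2.3916 − cos 3.1416) = 4.9391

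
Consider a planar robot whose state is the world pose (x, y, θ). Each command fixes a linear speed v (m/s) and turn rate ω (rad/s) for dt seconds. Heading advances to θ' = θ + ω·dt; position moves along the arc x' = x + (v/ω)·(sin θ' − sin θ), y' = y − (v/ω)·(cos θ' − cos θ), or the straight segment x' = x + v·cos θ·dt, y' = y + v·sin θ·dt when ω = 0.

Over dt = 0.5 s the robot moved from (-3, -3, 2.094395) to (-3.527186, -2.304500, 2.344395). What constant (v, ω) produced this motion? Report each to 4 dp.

Δθ = 2.344395 − 2.094395 = 0.250000
ω = Δθ/dt = 0.250000/0.5 = 0.5000
R = −Δy/(cos θ' − cos θ) = 3.5000
v = R·ω = 3.5000·0.5000 = 1.7500

v = 1.7500, ω = 0.5000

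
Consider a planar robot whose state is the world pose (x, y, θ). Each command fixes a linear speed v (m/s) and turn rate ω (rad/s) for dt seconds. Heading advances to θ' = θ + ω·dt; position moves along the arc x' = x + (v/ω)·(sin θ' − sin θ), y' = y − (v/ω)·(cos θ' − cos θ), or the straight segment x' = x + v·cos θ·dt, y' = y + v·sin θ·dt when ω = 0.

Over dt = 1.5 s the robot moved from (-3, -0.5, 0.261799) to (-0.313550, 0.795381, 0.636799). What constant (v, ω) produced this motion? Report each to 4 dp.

Δθ = 0.636799 − 0.261799 = 0.375000
ω = Δθ/dt = 0.375000/1.5 = 0.2500
R = Δx/(sin θ' − sin θ) = 8.0000
v = R·ω = 8.0000·0.2500 = 2.0000

v = 2.0000, ω = 0.2500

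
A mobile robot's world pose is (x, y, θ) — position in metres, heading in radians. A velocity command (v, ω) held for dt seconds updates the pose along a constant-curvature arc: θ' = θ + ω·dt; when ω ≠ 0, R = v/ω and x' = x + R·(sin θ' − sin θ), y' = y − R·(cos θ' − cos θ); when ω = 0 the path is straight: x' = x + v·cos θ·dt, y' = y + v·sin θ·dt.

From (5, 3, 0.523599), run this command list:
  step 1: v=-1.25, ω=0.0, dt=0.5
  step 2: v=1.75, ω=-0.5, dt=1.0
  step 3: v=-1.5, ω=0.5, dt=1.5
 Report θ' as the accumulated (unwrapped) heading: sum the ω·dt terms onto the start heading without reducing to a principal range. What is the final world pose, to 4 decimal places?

step 1: θ'=0.5236 (straight) → pose (4.4587, 2.6875, 0.5236)
step 2: θ'=0.0236 (R=-3.5000) → pose (6.1261, 3.1554, 0.0236)
step 3: θ'=0.7736 (R=-3.0000) → pose (4.1008, 2.3025, 0.7736)

(4.1008, 2.3025, 0.7736)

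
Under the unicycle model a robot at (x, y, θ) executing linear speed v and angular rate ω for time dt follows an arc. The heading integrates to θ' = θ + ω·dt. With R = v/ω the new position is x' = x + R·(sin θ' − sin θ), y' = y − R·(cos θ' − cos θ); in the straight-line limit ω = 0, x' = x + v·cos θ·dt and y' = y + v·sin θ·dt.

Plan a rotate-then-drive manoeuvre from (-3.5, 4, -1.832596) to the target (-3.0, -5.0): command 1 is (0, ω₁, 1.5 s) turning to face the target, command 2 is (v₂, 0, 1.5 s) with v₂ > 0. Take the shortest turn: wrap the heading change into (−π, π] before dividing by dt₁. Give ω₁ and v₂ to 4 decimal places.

ω₁ = 0.2115, v₂ = 6.0093

heading to target = atan2(-5−4, -3−-3.5) = -1.5153
Δθ = wrap(-1.5153 − -1.8326) = 0.3173; ω₁ = Δθ/dt₁ = 0.2115
distance = √((-3−-3.5)² + (-5−4)²) = 9.0139; v₂ = distance/dt₂ = 6.0093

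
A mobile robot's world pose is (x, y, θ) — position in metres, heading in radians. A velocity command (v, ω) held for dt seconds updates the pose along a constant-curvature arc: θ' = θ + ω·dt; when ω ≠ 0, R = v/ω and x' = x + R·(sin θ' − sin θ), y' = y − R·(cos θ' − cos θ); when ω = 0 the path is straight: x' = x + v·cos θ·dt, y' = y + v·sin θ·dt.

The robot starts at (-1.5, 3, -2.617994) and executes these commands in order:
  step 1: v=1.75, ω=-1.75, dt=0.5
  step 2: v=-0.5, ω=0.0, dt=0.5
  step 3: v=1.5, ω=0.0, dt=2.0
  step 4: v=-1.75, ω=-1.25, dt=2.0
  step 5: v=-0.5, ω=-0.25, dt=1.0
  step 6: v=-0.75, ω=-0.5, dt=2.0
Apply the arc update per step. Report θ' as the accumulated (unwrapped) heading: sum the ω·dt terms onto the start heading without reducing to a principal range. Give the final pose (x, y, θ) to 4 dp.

(-6.7883, 1.7741, -7.2430)

step 1: θ'=-3.4930 (R=-1.0000) → pose (-2.3442, 2.9271, -3.4930)
step 2: θ'=-3.4930 (straight) → pose (-2.1095, 2.8411, -3.4930)
step 3: θ'=-3.4930 (straight) → pose (-4.9262, 3.8737, -3.4930)
step 4: θ'=-5.9930 (R=1.4000) → pose (-5.0075, 1.2178, -5.9930)
step 5: θ'=-6.2430 (R=2.0000) → pose (-5.4994, 1.1358, -6.2430)
step 6: θ'=-7.2430 (R=1.5000) → pose (-6.7883, 1.7741, -7.2430)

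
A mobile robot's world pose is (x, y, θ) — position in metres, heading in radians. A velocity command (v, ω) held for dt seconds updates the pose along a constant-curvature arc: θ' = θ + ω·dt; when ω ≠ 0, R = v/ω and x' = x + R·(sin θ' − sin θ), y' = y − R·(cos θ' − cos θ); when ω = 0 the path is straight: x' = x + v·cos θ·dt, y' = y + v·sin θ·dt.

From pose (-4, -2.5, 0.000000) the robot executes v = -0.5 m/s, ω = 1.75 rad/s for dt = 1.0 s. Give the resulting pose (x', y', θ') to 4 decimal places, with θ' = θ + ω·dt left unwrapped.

θ' = 0.0000 + 1.75·1.0 = 1.7500
R = v/ω = -0.5/1.75 = -0.2857
x' = -4 + -0.2857·(sin 1.7500 − sin 0.0000) = -4.2811
y' = -2.5 − -0.2857·(cos 1.7500 − cos 0.0000) = -2.8366

(-4.2811, -2.8366, 1.7500)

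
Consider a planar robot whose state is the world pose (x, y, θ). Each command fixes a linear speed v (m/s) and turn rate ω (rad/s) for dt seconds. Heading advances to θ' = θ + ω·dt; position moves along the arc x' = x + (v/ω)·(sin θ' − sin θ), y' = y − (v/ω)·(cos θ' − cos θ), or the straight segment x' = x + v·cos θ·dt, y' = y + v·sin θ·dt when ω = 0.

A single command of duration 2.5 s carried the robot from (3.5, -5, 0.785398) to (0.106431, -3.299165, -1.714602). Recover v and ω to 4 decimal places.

v = -2.0000, ω = -1.0000

Δθ = -1.714602 − 0.785398 = -2.500000
ω = Δθ/dt = -2.500000/2.5 = -1.0000
R = Δx/(sin θ' − sin θ) = 2.0000
v = R·ω = 2.0000·-1.0000 = -2.0000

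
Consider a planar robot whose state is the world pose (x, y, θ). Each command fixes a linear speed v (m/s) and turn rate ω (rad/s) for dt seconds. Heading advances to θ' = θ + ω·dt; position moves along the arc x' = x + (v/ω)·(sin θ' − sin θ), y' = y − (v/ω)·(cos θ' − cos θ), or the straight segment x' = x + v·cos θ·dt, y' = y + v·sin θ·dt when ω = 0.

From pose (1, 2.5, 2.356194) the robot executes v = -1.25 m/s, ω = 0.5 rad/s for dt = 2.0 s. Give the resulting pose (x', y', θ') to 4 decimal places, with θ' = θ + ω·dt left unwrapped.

θ' = 2.3562 + 0.5·2.0 = 3.3562
R = v/ω = -1.25/0.5 = -2.5000
x' = 1 + -2.5000·(sin 3.3562 − sin 2.3562) = 3.3002
y' = 2.5 − -2.5000·(cos 3.3562 − cos 2.3562) = 1.8251

(3.3002, 1.8251, 3.3562)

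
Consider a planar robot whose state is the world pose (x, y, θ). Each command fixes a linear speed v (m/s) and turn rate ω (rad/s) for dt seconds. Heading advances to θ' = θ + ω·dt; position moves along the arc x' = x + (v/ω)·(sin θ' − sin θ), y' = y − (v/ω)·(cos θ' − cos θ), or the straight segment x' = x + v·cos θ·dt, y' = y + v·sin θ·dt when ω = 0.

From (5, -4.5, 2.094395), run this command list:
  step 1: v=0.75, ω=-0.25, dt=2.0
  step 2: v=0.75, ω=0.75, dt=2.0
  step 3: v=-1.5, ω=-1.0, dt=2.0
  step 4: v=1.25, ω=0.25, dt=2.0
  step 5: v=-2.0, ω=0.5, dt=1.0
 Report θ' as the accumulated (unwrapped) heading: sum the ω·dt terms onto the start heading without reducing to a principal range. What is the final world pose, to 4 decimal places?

step 1: θ'=1.5944 (R=-3.0000) → pose (4.5989, -3.0708, 1.5944)
step 2: θ'=3.0944 (R=1.0000) → pose (3.6464, -2.0955, 3.0944)
step 3: θ'=1.0944 (R=1.5000) → pose (4.9086, -4.2817, 1.0944)
step 4: θ'=1.5944 (R=5.0000) → pose (5.4639, -1.8708, 1.5944)
step 5: θ'=2.0944 (R=-4.0000) → pose (5.9987, -3.7764, 2.0944)

(5.9987, -3.7764, 2.0944)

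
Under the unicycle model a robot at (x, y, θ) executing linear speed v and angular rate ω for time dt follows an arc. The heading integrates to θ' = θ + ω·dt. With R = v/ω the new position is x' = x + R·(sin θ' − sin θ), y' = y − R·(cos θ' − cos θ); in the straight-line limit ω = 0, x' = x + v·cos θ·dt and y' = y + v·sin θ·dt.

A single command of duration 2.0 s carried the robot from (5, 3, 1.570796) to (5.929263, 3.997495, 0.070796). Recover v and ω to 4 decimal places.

Δθ = 0.070796 − 1.570796 = -1.500000
ω = Δθ/dt = -1.500000/2.0 = -0.7500
R = −Δy/(cos θ' − cos θ) = -1.0000
v = R·ω = -1.0000·-0.7500 = 0.7500

v = 0.7500, ω = -0.7500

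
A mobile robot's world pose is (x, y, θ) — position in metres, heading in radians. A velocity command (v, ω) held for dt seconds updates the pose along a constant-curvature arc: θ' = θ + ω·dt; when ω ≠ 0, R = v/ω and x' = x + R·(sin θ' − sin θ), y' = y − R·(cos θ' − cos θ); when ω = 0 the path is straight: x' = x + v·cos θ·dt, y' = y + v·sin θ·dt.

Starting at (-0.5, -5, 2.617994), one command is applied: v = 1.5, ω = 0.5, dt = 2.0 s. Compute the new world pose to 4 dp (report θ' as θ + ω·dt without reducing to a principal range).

θ' = 2.6180 + 0.5·2.0 = 3.6180
R = v/ω = 1.5/0.5 = 3.0000
x' = -0.5 + 3.0000·(sin 3.6180 − sin 2.6180) = -3.3758
y' = -5 − 3.0000·(cos 3.6180 − cos 2.6180) = -4.9321

(-3.3758, -4.9321, 3.6180)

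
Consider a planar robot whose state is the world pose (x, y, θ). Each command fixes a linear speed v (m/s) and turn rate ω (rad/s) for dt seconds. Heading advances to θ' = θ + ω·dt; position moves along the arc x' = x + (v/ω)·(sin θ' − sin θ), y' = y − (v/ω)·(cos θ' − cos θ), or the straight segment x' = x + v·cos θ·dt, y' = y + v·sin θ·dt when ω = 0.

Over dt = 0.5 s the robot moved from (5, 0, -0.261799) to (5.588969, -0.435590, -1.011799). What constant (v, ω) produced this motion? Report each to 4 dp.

Δθ = -1.011799 − -0.261799 = -0.750000
ω = Δθ/dt = -0.750000/0.5 = -1.5000
R = Δx/(sin θ' − sin θ) = -1.0000
v = R·ω = -1.0000·-1.5000 = 1.5000

v = 1.5000, ω = -1.5000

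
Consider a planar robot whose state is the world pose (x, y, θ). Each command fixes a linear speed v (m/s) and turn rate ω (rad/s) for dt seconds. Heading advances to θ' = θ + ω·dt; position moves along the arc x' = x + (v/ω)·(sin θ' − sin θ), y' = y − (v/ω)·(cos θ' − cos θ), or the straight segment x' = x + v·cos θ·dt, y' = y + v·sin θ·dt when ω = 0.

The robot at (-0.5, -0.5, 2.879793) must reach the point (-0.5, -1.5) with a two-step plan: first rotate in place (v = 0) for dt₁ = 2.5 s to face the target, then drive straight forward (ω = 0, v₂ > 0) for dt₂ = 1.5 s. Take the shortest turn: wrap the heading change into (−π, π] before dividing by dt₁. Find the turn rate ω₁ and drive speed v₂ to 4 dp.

heading to target = atan2(-1.5−-0.5, -0.5−-0.5) = -1.5708
Δθ = wrap(-1.5708 − 2.8798) = 1.8326; ω₁ = Δθ/dt₁ = 0.7330
distance = √((-0.5−-0.5)² + (-1.5−-0.5)²) = 1.0000; v₂ = distance/dt₂ = 0.6667

ω₁ = 0.7330, v₂ = 0.6667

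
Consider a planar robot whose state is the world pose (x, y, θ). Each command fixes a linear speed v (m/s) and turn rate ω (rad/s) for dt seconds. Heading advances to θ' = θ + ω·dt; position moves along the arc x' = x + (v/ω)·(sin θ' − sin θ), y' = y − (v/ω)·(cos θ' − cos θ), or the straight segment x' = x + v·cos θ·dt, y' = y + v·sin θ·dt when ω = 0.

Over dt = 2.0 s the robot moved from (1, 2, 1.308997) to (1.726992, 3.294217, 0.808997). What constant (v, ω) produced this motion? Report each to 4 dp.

Δθ = 0.808997 − 1.308997 = -0.500000
ω = Δθ/dt = -0.500000/2.0 = -0.2500
R = −Δy/(cos θ' − cos θ) = -3.0000
v = R·ω = -3.0000·-0.2500 = 0.7500

v = 0.7500, ω = -0.2500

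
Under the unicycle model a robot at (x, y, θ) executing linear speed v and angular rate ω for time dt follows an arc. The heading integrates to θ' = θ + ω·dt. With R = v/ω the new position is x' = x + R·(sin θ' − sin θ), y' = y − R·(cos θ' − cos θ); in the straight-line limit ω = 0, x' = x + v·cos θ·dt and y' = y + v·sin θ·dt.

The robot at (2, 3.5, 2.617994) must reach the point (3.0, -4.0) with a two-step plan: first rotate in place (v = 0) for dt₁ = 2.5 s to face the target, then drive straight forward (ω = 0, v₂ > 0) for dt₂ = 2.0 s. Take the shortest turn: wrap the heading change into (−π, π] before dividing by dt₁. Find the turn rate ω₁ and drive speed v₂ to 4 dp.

heading to target = atan2(-4−3.5, 3−2) = -1.4382
Δθ = wrap(-1.4382 − 2.6180) = 2.2269; ω₁ = Δθ/dt₁ = 0.8908
distance = √((3−2)² + (-4−3.5)²) = 7.5664; v₂ = distance/dt₂ = 3.7832

ω₁ = 0.8908, v₂ = 3.7832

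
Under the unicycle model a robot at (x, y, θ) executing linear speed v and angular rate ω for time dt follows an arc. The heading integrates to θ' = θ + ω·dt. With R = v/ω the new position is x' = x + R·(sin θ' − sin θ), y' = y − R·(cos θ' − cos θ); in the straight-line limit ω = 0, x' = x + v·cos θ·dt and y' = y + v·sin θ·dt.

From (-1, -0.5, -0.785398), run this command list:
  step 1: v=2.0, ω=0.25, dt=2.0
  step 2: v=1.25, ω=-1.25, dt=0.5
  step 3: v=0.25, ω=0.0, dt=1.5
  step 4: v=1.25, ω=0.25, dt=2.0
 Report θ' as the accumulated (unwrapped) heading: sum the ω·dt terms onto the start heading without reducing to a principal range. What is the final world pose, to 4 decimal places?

(5.0967, -4.6795, -0.4104)

step 1: θ'=-0.2854 (R=8.0000) → pose (2.4045, -2.5195, -0.2854)
step 2: θ'=-0.9104 (R=-1.0000) → pose (2.9127, -2.8657, -0.9104)
step 3: θ'=-0.9104 (straight) → pose (3.1428, -3.1618, -0.9104)
step 4: θ'=-0.4104 (R=5.0000) → pose (5.0967, -4.6795, -0.4104)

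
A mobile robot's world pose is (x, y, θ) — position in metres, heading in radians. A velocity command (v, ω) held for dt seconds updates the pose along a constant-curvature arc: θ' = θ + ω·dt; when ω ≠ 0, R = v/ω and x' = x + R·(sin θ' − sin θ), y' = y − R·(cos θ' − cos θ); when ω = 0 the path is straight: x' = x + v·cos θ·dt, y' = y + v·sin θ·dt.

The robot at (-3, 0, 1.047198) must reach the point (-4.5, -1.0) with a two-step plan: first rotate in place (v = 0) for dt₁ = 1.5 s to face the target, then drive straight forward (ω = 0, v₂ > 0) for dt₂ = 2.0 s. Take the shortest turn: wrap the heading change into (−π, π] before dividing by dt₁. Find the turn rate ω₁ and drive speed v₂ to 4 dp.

heading to target = atan2(-1−0, -4.5−-3) = -2.5536
Δθ = wrap(-2.5536 − 1.0472) = 2.6824; ω₁ = Δθ/dt₁ = 1.7883
distance = √((-4.5−-3)² + (-1−0)²) = 1.8028; v₂ = distance/dt₂ = 0.9014

ω₁ = 1.7883, v₂ = 0.9014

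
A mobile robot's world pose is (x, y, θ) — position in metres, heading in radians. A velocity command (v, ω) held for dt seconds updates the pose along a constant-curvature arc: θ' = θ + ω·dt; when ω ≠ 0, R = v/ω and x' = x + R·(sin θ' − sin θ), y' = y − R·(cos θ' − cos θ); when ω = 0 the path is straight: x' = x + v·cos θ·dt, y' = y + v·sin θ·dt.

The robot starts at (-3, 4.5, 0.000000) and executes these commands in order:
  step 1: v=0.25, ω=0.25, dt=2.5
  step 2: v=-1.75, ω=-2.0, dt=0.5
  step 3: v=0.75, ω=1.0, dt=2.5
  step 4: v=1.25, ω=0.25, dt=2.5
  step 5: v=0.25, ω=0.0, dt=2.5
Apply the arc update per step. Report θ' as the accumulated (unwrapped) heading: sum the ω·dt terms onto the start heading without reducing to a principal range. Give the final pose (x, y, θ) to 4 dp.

step 1: θ'=0.6250 (R=1.0000) → pose (-2.4149, 4.6890, 0.6250)
step 2: θ'=-0.3750 (R=0.8750) → pose (-3.2474, 4.5844, -0.3750)
step 3: θ'=2.1250 (R=0.7500) → pose (-2.3349, 5.6770, 2.1250)
step 4: θ'=2.7500 (R=5.0000) → pose (-4.6782, 7.6672, 2.7500)
step 5: θ'=2.7500 (straight) → pose (-5.2559, 7.9057, 2.7500)

(-5.2559, 7.9057, 2.7500)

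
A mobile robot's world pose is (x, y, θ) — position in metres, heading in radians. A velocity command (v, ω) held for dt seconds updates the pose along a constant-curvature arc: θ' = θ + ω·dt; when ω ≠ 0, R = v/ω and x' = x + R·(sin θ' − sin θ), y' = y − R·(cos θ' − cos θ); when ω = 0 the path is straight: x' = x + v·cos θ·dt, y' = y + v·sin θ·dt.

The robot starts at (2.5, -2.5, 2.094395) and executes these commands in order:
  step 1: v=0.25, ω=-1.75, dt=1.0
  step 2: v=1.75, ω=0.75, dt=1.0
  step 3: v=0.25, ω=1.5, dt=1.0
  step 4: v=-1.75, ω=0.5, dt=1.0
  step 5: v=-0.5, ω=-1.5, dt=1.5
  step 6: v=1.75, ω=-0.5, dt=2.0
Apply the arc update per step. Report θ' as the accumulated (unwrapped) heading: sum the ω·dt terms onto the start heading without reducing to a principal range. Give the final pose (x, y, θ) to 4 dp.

(8.8481, -0.8775, -0.1556)

step 1: θ'=0.3444 (R=-0.1429) → pose (2.5755, -2.2941, 0.3444)
step 2: θ'=1.0944 (R=2.3333) → pose (3.8612, -1.1678, 1.0944)
step 3: θ'=2.5944 (R=0.1667) → pose (3.7998, -0.9491, 2.5944)
step 4: θ'=3.0944 (R=-3.5000) → pose (5.4557, -1.4562, 3.0944)
step 5: θ'=0.8444 (R=0.3333) → pose (5.6892, -2.0106, 0.8444)
step 6: θ'=-0.1556 (R=-3.5000) → pose (8.8481, -0.8775, -0.1556)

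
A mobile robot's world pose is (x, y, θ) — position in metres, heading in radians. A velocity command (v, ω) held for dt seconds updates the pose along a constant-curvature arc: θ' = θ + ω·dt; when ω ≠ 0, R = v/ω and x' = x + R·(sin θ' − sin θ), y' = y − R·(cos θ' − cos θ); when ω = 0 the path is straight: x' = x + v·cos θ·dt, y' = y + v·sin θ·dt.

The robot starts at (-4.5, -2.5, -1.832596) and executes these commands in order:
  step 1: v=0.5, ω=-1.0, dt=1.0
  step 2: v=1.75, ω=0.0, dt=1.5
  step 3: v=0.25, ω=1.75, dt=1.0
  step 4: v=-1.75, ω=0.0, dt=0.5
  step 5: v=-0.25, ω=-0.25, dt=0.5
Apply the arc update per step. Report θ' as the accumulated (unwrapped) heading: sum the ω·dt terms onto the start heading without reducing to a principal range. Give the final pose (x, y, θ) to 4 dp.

step 1: θ'=-2.8326 (R=-0.5000) → pose (-4.8309, -2.8469, -2.8326)
step 2: θ'=-2.8326 (straight) → pose (-7.3316, -3.6452, -2.8326)
step 3: θ'=-1.0826 (R=0.1429) → pose (-7.4143, -3.8483, -1.0826)
step 4: θ'=-1.0826 (straight) → pose (-7.8247, -3.0755, -1.0826)
step 5: θ'=-1.2076 (R=1.0000) → pose (-7.8763, -2.9617, -1.2076)

(-7.8763, -2.9617, -1.2076)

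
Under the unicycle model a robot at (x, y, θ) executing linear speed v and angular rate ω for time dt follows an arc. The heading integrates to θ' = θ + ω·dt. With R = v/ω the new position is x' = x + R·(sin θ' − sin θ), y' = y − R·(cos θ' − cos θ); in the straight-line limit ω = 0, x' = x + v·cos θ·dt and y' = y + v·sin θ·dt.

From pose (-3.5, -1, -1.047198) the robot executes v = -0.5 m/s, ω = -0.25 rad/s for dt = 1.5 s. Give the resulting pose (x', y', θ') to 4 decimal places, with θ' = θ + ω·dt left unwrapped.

θ' = -1.0472 + -0.25·1.5 = -1.4222
R = v/ω = -0.5/-0.25 = 2.0000
x' = -3.5 + 2.0000·(sin -1.4222 − sin -1.0472) = -3.7459
y' = -1 − 2.0000·(cos -1.4222 − cos -1.0472) = -0.2961

(-3.7459, -0.2961, -1.4222)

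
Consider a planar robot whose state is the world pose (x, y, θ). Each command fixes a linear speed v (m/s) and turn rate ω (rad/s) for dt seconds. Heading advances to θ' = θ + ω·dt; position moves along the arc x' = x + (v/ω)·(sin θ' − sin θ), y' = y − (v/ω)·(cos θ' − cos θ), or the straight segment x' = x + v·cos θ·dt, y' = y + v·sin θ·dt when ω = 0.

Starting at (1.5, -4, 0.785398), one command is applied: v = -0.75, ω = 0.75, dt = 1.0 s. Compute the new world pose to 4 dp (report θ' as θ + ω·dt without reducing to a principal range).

(1.2077, -4.6717, 1.5354)

θ' = 0.7854 + 0.75·1.0 = 1.5354
R = v/ω = -0.75/0.75 = -1.0000
x' = 1.5 + -1.0000·(sin 1.5354 − sin 0.7854) = 1.2077
y' = -4 − -1.0000·(cos 1.5354 − cos 0.7854) = -4.6717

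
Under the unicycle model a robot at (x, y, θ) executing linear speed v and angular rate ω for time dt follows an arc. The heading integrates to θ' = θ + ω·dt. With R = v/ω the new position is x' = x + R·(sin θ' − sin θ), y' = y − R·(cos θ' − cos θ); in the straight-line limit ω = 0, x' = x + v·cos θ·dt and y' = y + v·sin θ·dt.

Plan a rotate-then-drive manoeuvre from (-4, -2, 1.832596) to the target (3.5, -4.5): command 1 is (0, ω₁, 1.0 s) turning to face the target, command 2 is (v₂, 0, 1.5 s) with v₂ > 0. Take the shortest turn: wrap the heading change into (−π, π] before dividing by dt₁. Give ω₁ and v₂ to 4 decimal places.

heading to target = atan2(-4.5−-2, 3.5−-4) = -0.3218
Δθ = wrap(-0.3218 − 1.8326) = -2.1543; ω₁ = Δθ/dt₁ = -2.1543
distance = √((3.5−-4)² + (-4.5−-2)²) = 7.9057; v₂ = distance/dt₂ = 5.2705

ω₁ = -2.1543, v₂ = 5.2705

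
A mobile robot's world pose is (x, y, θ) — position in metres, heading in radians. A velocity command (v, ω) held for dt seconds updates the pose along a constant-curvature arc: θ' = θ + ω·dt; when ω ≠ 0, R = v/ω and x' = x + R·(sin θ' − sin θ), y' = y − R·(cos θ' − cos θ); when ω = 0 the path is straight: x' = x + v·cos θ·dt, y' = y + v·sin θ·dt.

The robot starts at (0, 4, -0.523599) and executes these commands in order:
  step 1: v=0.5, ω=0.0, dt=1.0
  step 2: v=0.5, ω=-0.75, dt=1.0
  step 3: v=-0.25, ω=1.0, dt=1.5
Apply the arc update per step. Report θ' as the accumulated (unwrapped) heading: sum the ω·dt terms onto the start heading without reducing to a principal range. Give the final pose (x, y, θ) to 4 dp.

step 1: θ'=-0.5236 (straight) → pose (0.4330, 3.7500, -0.5236)
step 2: θ'=-1.2736 (R=-0.6667) → pose (0.7371, 3.3679, -1.2736)
step 3: θ'=0.2264 (R=-0.2500) → pose (0.4420, 3.5383, 0.2264)

(0.4420, 3.5383, 0.2264)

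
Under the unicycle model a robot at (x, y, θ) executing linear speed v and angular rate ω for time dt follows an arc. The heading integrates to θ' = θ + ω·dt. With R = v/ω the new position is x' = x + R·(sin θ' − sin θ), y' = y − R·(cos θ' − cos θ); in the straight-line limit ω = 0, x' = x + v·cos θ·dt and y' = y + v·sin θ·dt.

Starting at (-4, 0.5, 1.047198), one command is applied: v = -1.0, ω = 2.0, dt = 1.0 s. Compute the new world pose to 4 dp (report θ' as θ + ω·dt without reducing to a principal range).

(-3.6141, -0.2478, 3.0472)

θ' = 1.0472 + 2.0·1.0 = 3.0472
R = v/ω = -1.0/2.0 = -0.5000
x' = -4 + -0.5000·(sin 3.0472 − sin 1.0472) = -3.6141
y' = 0.5 − -0.5000·(cos 3.0472 − cos 1.0472) = -0.2478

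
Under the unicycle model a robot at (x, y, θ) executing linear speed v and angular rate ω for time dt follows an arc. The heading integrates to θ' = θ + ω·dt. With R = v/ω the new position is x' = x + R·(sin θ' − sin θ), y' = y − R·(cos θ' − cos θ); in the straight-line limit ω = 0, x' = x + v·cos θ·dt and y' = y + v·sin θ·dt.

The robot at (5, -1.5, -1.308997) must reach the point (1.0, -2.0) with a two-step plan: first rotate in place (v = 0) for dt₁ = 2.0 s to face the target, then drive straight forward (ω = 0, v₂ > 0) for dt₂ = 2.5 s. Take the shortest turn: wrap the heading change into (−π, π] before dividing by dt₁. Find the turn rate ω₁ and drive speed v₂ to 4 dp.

heading to target = atan2(-2−-1.5, 1−5) = -3.0172
Δθ = wrap(-3.0172 − -1.3090) = -1.7082; ω₁ = Δθ/dt₁ = -0.8541
distance = √((1−5)² + (-2−-1.5)²) = 4.0311; v₂ = distance/dt₂ = 1.6125

ω₁ = -0.8541, v₂ = 1.6125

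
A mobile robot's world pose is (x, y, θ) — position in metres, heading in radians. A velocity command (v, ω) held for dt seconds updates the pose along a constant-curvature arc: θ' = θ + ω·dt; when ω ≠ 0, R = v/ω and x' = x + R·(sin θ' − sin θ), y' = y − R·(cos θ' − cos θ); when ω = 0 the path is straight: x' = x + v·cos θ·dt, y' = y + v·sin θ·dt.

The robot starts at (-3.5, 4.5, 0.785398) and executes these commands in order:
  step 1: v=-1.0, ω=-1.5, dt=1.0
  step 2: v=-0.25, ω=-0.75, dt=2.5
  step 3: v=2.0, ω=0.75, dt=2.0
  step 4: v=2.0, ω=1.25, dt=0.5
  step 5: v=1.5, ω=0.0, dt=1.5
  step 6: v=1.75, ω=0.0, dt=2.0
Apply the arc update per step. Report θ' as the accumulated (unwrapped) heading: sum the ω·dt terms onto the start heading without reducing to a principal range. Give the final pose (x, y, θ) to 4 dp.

(0.5118, -1.7677, -0.4646)

step 1: θ'=-0.7146 (R=0.6667) → pose (-4.4083, 4.4678, -0.7146)
step 2: θ'=-2.5896 (R=0.3333) → pose (-4.3646, 5.0034, -2.5896)
step 3: θ'=-1.0896 (R=2.6667) → pose (-5.3301, 1.4986, -1.0896)
step 4: θ'=-0.4646 (R=1.6000) → pose (-4.6287, 0.8087, -0.4646)
step 5: θ'=-0.4646 (straight) → pose (-2.6172, -0.1994, -0.4646)
step 6: θ'=-0.4646 (straight) → pose (0.5118, -1.7677, -0.4646)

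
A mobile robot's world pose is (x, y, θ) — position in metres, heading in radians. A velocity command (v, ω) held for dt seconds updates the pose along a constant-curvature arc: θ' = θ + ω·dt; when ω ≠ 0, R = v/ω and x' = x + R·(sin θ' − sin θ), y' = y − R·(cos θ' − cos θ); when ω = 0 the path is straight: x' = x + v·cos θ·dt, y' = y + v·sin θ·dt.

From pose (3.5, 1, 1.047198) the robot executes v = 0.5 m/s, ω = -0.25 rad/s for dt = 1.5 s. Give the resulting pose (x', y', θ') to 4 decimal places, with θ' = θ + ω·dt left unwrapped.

θ' = 1.0472 + -0.25·1.5 = 0.6722
R = v/ω = 0.5/-0.25 = -2.0000
x' = 3.5 + -2.0000·(sin 0.6722 − sin 1.0472) = 3.9866
y' = 1 − -2.0000·(cos 0.6722 − cos 1.0472) = 1.5649

(3.9866, 1.5649, 0.6722)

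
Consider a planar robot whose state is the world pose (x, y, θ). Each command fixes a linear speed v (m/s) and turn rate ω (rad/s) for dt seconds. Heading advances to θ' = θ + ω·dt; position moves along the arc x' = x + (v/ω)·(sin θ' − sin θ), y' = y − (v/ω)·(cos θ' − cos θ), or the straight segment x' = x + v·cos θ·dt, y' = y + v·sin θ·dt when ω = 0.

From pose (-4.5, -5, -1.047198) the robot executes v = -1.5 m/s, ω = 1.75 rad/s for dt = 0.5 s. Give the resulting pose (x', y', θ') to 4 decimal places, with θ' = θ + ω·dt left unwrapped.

(-5.0954, -4.5841, -0.1722)

θ' = -1.0472 + 1.75·0.5 = -0.1722
R = v/ω = -1.5/1.75 = -0.8571
x' = -4.5 + -0.8571·(sin -0.1722 − sin -1.0472) = -5.0954
y' = -5 − -0.8571·(cos -0.1722 − cos -1.0472) = -4.5841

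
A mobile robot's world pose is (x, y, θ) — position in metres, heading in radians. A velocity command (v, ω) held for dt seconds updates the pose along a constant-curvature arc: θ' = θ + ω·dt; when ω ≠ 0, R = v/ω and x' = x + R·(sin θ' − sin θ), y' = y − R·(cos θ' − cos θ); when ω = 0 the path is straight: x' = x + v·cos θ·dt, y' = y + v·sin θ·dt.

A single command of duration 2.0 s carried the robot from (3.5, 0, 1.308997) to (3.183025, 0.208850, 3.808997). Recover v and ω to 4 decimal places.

v = 0.2500, ω = 1.2500

Δθ = 3.808997 − 1.308997 = 2.500000
ω = Δθ/dt = 2.500000/2.0 = 1.2500
R = Δx/(sin θ' − sin θ) = 0.2000
v = R·ω = 0.2000·1.2500 = 0.2500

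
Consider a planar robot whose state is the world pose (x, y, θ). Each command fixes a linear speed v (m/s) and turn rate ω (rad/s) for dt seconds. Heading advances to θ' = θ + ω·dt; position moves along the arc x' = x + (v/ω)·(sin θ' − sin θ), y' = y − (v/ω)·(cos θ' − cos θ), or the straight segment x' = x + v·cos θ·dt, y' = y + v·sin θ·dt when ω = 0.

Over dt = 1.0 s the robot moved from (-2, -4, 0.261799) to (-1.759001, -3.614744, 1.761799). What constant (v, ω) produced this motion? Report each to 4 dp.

v = 0.5000, ω = 1.5000

Δθ = 1.761799 − 0.261799 = 1.500000
ω = Δθ/dt = 1.500000/1.0 = 1.5000
R = −Δy/(cos θ' − cos θ) = 0.3333
v = R·ω = 0.3333·1.5000 = 0.5000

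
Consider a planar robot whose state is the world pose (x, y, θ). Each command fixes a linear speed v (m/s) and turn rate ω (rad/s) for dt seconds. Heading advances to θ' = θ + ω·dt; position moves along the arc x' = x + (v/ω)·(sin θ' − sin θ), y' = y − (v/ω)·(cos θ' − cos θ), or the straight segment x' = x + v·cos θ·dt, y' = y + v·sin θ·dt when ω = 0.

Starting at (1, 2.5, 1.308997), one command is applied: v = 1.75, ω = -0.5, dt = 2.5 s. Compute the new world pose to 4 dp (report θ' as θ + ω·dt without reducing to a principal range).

θ' = 1.3090 + -0.5·2.5 = 0.0590
R = v/ω = 1.75/-0.5 = -3.5000
x' = 1 + -3.5000·(sin 0.0590 − sin 1.3090) = 4.1744
y' = 2.5 − -3.5000·(cos 0.0590 − cos 1.3090) = 5.0880

(4.1744, 5.0880, 0.0590)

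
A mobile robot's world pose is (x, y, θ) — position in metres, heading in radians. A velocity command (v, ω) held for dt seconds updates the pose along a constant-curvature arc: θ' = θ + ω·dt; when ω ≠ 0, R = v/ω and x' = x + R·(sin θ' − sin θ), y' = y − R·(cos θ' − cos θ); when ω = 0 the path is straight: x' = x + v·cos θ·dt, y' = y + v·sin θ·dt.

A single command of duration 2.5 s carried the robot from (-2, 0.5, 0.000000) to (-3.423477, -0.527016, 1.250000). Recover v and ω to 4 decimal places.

Δθ = 1.250000 − 0.000000 = 1.250000
ω = Δθ/dt = 1.250000/2.5 = 0.5000
R = Δx/(sin θ' − sin θ) = -1.5000
v = R·ω = -1.5000·0.5000 = -0.7500

v = -0.7500, ω = 0.5000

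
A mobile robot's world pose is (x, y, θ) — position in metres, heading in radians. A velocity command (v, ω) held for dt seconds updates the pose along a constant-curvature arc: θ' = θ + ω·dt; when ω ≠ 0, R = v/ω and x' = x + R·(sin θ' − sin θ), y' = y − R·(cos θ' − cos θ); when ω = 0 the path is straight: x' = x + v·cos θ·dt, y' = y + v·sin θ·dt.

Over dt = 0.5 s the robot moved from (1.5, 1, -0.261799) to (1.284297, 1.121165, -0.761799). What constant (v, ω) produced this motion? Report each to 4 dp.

Δθ = -0.761799 − -0.261799 = -0.500000
ω = Δθ/dt = -0.500000/0.5 = -1.0000
R = Δx/(sin θ' − sin θ) = 0.5000
v = R·ω = 0.5000·-1.0000 = -0.5000

v = -0.5000, ω = -1.0000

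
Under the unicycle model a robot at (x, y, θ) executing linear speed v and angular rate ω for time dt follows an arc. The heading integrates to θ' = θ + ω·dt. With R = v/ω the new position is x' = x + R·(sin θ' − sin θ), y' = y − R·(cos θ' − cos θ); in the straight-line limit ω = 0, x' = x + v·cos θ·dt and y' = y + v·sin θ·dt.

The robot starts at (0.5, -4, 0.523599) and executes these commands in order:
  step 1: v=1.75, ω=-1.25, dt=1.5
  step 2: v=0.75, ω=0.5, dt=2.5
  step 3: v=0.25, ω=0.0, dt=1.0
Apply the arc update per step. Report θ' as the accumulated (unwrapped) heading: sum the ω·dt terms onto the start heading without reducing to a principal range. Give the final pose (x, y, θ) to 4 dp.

step 1: θ'=-1.3514 (R=-1.4000) → pose (2.5664, -4.9077, -1.3514)
step 2: θ'=-0.1014 (R=1.5000) → pose (3.8786, -6.0736, -0.1014)
step 3: θ'=-0.1014 (straight) → pose (4.1274, -6.0989, -0.1014)

(4.1274, -6.0989, -0.1014)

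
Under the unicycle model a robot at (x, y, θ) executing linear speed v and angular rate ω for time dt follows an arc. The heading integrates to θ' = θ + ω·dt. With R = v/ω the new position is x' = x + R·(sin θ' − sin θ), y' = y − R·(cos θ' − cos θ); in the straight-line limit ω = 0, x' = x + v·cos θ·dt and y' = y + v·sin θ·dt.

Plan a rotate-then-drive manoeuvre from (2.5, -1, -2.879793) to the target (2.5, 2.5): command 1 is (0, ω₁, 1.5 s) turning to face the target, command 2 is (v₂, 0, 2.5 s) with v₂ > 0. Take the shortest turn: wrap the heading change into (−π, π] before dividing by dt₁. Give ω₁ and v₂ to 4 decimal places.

heading to target = atan2(2.5−-1, 2.5−2.5) = 1.5708
Δθ = wrap(1.5708 − -2.8798) = -1.8326; ω₁ = Δθ/dt₁ = -1.2217
distance = √((2.5−2.5)² + (2.5−-1)²) = 3.5000; v₂ = distance/dt₂ = 1.4000

ω₁ = -1.2217, v₂ = 1.4000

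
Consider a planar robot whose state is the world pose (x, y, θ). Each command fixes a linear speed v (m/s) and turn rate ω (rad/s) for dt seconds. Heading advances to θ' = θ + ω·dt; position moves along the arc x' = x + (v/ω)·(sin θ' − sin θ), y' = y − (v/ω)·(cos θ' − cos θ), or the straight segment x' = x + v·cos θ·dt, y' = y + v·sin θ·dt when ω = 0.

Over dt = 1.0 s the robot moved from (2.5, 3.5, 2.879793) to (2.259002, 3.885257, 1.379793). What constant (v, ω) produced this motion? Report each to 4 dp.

Δθ = 1.379793 − 2.879793 = -1.500000
ω = Δθ/dt = -1.500000/1.0 = -1.5000
R = −Δy/(cos θ' − cos θ) = -0.3333
v = R·ω = -0.3333·-1.5000 = 0.5000

v = 0.5000, ω = -1.5000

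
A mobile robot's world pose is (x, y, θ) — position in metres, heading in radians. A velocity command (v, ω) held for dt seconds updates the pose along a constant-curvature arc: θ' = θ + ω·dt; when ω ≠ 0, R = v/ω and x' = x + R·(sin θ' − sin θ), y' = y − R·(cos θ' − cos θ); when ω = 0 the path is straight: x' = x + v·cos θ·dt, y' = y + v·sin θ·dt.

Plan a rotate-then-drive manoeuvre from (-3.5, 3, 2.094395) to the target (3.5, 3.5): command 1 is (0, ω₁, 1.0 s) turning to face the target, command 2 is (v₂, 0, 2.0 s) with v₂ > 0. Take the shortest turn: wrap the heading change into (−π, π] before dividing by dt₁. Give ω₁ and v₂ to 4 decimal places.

heading to target = atan2(3.5−3, 3.5−-3.5) = 0.0713
Δθ = wrap(0.0713 − 2.0944) = -2.0231; ω₁ = Δθ/dt₁ = -2.0231
distance = √((3.5−-3.5)² + (3.5−3)²) = 7.0178; v₂ = distance/dt₂ = 3.5089

ω₁ = -2.0231, v₂ = 3.5089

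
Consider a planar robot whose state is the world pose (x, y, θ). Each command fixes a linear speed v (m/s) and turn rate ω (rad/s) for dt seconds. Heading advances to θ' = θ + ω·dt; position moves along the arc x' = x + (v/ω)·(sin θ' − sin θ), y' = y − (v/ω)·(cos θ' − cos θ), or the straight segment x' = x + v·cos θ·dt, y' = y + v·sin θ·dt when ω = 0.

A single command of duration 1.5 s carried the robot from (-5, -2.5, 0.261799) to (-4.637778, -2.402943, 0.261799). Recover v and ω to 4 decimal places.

Δθ = 0.261799 − 0.261799 = 0.000000
ω = Δθ/dt = 0.000000/1.5 = 0.0000
ω = 0 → v = (Δx·cos θ + Δy·sin θ)/dt = 0.2500

v = 0.2500, ω = 0.0000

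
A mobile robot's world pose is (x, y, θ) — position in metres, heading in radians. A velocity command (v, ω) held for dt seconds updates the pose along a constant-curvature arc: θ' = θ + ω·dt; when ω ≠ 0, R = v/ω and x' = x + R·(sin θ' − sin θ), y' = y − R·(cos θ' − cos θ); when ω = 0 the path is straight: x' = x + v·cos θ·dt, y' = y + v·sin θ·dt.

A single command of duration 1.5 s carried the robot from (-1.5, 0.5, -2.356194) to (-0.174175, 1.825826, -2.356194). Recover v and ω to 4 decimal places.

Δθ = -2.356194 − -2.356194 = 0.000000
ω = Δθ/dt = 0.000000/1.5 = 0.0000
ω = 0 → v = (Δx·cos θ + Δy·sin θ)/dt = -1.2500

v = -1.2500, ω = 0.0000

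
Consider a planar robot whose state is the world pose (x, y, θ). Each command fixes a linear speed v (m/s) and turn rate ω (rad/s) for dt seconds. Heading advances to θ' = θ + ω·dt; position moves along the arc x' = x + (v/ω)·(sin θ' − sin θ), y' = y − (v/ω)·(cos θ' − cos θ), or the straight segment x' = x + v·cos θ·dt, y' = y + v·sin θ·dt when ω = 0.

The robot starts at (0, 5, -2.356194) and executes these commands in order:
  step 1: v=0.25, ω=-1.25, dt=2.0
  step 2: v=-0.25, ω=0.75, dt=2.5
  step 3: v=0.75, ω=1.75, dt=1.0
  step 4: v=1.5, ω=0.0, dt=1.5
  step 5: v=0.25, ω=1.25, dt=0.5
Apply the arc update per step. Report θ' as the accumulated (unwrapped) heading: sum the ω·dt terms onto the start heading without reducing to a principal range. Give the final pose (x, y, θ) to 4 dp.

step 1: θ'=-4.8562 (R=-0.2000) → pose (-0.3394, 5.1701, -4.8562)
step 2: θ'=-2.9812 (R=-0.3333) → pose (0.0438, 4.7933, -2.9812)
step 3: θ'=-1.2312 (R=0.4286) → pose (-0.2919, 4.2274, -1.2312)
step 4: θ'=-1.2312 (straight) → pose (0.4576, 2.1059, -1.2312)
step 5: θ'=-0.6062 (R=0.2000) → pose (0.5323, 2.0082, -0.6062)

(0.5323, 2.0082, -0.6062)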